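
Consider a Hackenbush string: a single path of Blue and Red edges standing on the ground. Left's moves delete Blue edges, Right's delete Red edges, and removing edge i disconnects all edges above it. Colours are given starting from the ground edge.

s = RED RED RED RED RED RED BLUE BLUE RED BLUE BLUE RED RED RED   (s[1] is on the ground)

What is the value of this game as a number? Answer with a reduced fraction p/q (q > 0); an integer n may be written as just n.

-1359/256

G_1 [R]  L=[·]  R=[0]  ⇒ -1
G_2 [RR]  L=[·]  R=[-1, 0]  ⇒ -2
G_3 [RRR]  L=[·]  R=[-2, -1, 0]  ⇒ -3
G_4 [RRRR]  L=[·]  R=[-3, -2, -1, 0]  ⇒ -4
G_5 [RRRRR]  L=[·]  R=[-4, -3, -2, -1, 0]  ⇒ -5
G_6 [RRRRRR]  L=[·]  R=[-5, -4, -3, -2, -1, 0]  ⇒ -6
G_7 [RRRRRRB]  L=[-6]  R=[-5, -4, -3, -2, -1, 0]  ⇒ -11/2
G_8 [RRRRRRBB]  L=[-6, -11/2]  R=[-5, -4, -3, -2, -1, 0]  ⇒ -21/4
G_9 [RRRRRRBBR]  L=[-6, -11/2]  R=[-21/4, -5, -4, -3, -2, -1, 0]  ⇒ -43/8
G_10 [RRRRRRBBRB]  L=[-6, -11/2, -43/8]  R=[-21/4, -5, -4, -3, -2, -1, 0]  ⇒ -85/16
G_11 [RRRRRRBBRBB]  L=[-6, -11/2, -43/8, -85/16]  R=[-21/4, -5, -4, -3, -2, -1, 0]  ⇒ -169/32
G_12 [RRRRRRBBRBBR]  L=[-6, -11/2, -43/8, -85/16]  R=[-169/32, -21/4, -5, -4, -3, -2, -1, 0]  ⇒ -339/64
G_13 [RRRRRRBBRBBRR]  L=[-6, -11/2, -43/8, -85/16]  R=[-339/64, -169/32, -21/4, -5, -4, -3, -2, -1, 0]  ⇒ -679/128
G_14 [RRRRRRBBRBBRRR]  L=[-6, -11/2, -43/8, -85/16]  R=[-679/128, -339/64, -169/32, -21/4, -5, -4, -3, -2, -1, 0]  ⇒ -1359/256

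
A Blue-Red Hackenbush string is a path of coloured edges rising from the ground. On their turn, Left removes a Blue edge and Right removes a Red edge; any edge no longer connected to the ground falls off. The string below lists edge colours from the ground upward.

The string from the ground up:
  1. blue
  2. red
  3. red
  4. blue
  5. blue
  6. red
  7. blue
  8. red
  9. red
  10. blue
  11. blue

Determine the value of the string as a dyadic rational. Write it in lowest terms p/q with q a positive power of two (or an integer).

423/1024

Prefix values for blue red red blue blue red blue red red blue blue via {L|R} + simplicity:
v_1 [b]  L=[0]  R=[∅]  => 1
v_2 [br]  L=[0]  R=[1]  => 1/2
v_3 [brr]  L=[0]  R=[1/2, 1]  => 1/4
v_4 [brrb]  L=[0, 1/4]  R=[1/2, 1]  => 3/8
v_5 [brrbb]  L=[0, 1/4, 3/8]  R=[1/2, 1]  => 7/16
v_6 [brrbbr]  L=[0, 1/4, 3/8]  R=[7/16, 1/2, 1]  => 13/32
v_7 [brrbbrb]  L=[0, 1/4, 3/8, 13/32]  R=[7/16, 1/2, 1]  => 27/64
v_8 [brrbbrbr]  L=[0, 1/4, 3/8, 13/32]  R=[27/64, 7/16, 1/2, 1]  => 53/128
v_9 [brrbbrbrr]  L=[0, 1/4, 3/8, 13/32]  R=[53/128, 27/64, 7/16, 1/2, 1]  => 105/256
v_10 [brrbbrbrrb]  L=[0, 1/4, 3/8, 13/32, 105/256]  R=[53/128, 27/64, 7/16, 1/2, 1]  => 211/512
v_11 [brrbbrbrrbb]  L=[0, 1/4, 3/8, 13/32, 105/256, 211/512]  R=[53/128, 27/64, 7/16, 1/2, 1]  => 423/1024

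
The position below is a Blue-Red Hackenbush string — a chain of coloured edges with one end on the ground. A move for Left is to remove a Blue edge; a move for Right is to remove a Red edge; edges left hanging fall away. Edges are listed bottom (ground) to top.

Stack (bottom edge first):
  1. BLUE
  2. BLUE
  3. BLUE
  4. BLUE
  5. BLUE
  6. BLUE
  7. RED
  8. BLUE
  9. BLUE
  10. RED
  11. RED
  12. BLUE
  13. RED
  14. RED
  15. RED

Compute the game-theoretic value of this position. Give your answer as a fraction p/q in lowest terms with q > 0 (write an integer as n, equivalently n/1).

2961/512

edge 1 of 15 (BLUE): { 0 | none } — 1
edge 2 of 15 (BLUE): { 0 1 | none } — 2
edge 3 of 15 (BLUE): { 0 1 2 | none } — 3
edge 4 of 15 (BLUE): { 0 1 2 3 | none } — 4
edge 5 of 15 (BLUE): { 0 1 2 3 4 | none } — 5
edge 6 of 15 (BLUE): { 0 1 2 3 4 5 | none } — 6
edge 7 of 15 (RED): { 0 1 2 3 4 5 | 6 } — 11/2
edge 8 of 15 (BLUE): { 0 1 2 3 4 5 11/2 | 6 } — 23/4
edge 9 of 15 (BLUE): { 0 1 2 3 4 5 11/2 23/4 | 6 } — 47/8
edge 10 of 15 (RED): { 0 1 2 3 4 5 11/2 23/4 | 47/8 6 } — 93/16
edge 11 of 15 (RED): { 0 1 2 3 4 5 11/2 23/4 | 93/16 47/8 6 } — 185/32
edge 12 of 15 (BLUE): { 0 1 2 3 4 5 11/2 23/4 185/32 | 93/16 47/8 6 } — 371/64
edge 13 of 15 (RED): { 0 1 2 3 4 5 11/2 23/4 185/32 | 371/64 93/16 47/8 6 } — 741/128
edge 14 of 15 (RED): { 0 1 2 3 4 5 11/2 23/4 185/32 | 741/128 371/64 93/16 47/8 6 } — 1481/256
edge 15 of 15 (RED): { 0 1 2 3 4 5 11/2 23/4 185/32 | 1481/256 741/128 371/64 93/16 47/8 6 } — 2961/512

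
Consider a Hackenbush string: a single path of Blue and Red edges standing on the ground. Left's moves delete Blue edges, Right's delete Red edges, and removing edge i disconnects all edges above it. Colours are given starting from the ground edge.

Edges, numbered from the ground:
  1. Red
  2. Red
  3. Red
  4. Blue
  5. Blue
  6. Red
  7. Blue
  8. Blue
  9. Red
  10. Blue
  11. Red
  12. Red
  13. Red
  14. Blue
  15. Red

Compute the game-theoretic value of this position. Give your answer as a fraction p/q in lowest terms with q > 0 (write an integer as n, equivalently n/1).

-9403/4096

Recurse on prefixes of the 15-edge string Red Red Red Blue Blue Red Blue Blue Red Blue Red Red Red Blue Red:
step 1: add Red to get R; options L={ — } R={ 0 } => -1
step 2: add Red to get RR; options L={ — } R={ -1, 0 } => -2
step 3: add Red to get RRR; options L={ — } R={ -2, -1, 0 } => -3
step 4: add Blue to get RRRB; options L={ -3 } R={ -2, -1, 0 } => -5/2
step 5: add Blue to get RRRBB; options L={ -3, -5/2 } R={ -2, -1, 0 } => -9/4
step 6: add Red to get RRRBBR; options L={ -3, -5/2 } R={ -9/4, -2, -1, 0 } => -19/8
step 7: add Blue to get RRRBBRB; options L={ -3, -5/2, -19/8 } R={ -9/4, -2, -1, 0 } => -37/16
step 8: add Blue to get RRRBBRBB; options L={ -3, -5/2, -19/8, -37/16 } R={ -9/4, -2, -1, 0 } => -73/32
step 9: add Red to get RRRBBRBBR; options L={ -3, -5/2, -19/8, -37/16 } R={ -73/32, -9/4, -2, -1, 0 } => -147/64
step 10: add Blue to get RRRBBRBBRB; options L={ -3, -5/2, -19/8, -37/16, -147/64 } R={ -73/32, -9/4, -2, -1, 0 } => -293/128
step 11: add Red to get RRRBBRBBRBR; options L={ -3, -5/2, -19/8, -37/16, -147/64 } R={ -293/128, -73/32, -9/4, -2, -1, 0 } => -587/256
step 12: add Red to get RRRBBRBBRBRR; options L={ -3, -5/2, -19/8, -37/16, -147/64 } R={ -587/256, -293/128, -73/32, -9/4, -2, -1, 0 } => -1175/512
step 13: add Red to get RRRBBRBBRBRRR; options L={ -3, -5/2, -19/8, -37/16, -147/64 } R={ -1175/512, -587/256, -293/128, -73/32, -9/4, -2, -1, 0 } => -2351/1024
step 14: add Blue to get RRRBBRBBRBRRRB; options L={ -3, -5/2, -19/8, -37/16, -147/64, -2351/1024 } R={ -1175/512, -587/256, -293/128, -73/32, -9/4, -2, -1, 0 } => -4701/2048
step 15: add Red to get RRRBBRBBRBRRRBR; options L={ -3, -5/2, -19/8, -37/16, -147/64, -2351/1024 } R={ -4701/2048, -1175/512, -587/256, -293/128, -73/32, -9/4, -2, -1, 0 } => -9403/4096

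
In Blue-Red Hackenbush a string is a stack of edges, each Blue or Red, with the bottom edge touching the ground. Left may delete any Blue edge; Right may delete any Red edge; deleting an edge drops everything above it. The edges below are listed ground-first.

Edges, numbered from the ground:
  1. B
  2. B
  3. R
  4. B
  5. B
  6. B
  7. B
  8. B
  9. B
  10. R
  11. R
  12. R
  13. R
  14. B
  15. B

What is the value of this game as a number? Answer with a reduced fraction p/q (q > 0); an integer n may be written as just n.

1 of 15 · B · max L 0 · min R +∞ → 1
2 of 15 · BB · max L 1 · min R +∞ → 2
3 of 15 · BBR · max L 1 · min R 2 → 3/2
4 of 15 · BBRB · max L 3/2 · min R 2 → 7/4
5 of 15 · BBRBB · max L 7/4 · min R 2 → 15/8
6 of 15 · BBRBBB · max L 15/8 · min R 2 → 31/16
7 of 15 · BBRBBBB · max L 31/16 · min R 2 → 63/32
8 of 15 · BBRBBBBB · max L 63/32 · min R 2 → 127/64
9 of 15 · BBRBBBBBB · max L 127/64 · min R 2 → 255/128
10 of 15 · BBRBBBBBBR · max L 127/64 · min R 255/128 → 509/256
11 of 15 · BBRBBBBBBRR · max L 127/64 · min R 509/256 → 1017/512
12 of 15 · BBRBBBBBBRRR · max L 127/64 · min R 1017/512 → 2033/1024
13 of 15 · BBRBBBBBBRRRR · max L 127/64 · min R 2033/1024 → 4065/2048
14 of 15 · BBRBBBBBBRRRRB · max L 4065/2048 · min R 2033/1024 → 8131/4096
15 of 15 · BBRBBBBBBRRRRBB · max L 8131/4096 · min R 2033/1024 → 16263/8192

16263/8192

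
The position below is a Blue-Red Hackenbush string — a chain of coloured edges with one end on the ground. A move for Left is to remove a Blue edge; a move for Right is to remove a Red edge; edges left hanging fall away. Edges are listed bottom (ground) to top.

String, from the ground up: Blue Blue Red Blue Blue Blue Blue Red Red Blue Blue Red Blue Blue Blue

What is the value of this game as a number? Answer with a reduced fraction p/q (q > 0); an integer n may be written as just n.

Build G(s[:k]) for k = 1..15, string s = Blue Blue Red Blue Blue Blue Blue Red Red Blue Blue Red Blue Blue Blue.
edge 1 of 15 (Blue): { 0 | · } gives 1
edge 2 of 15 (Blue): { 0 1 | · } gives 2
edge 3 of 15 (Red): { 0 1 | 2 } gives 3/2
edge 4 of 15 (Blue): { 0 1 3/2 | 2 } gives 7/4
edge 5 of 15 (Blue): { 0 1 3/2 7/4 | 2 } gives 15/8
edge 6 of 15 (Blue): { 0 1 3/2 7/4 15/8 | 2 } gives 31/16
edge 7 of 15 (Blue): { 0 1 3/2 7/4 15/8 31/16 | 2 } gives 63/32
edge 8 of 15 (Red): { 0 1 3/2 7/4 15/8 31/16 | 63/32 2 } gives 125/64
edge 9 of 15 (Red): { 0 1 3/2 7/4 15/8 31/16 | 125/64 63/32 2 } gives 249/128
edge 10 of 15 (Blue): { 0 1 3/2 7/4 15/8 31/16 249/128 | 125/64 63/32 2 } gives 499/256
edge 11 of 15 (Blue): { 0 1 3/2 7/4 15/8 31/16 249/128 499/256 | 125/64 63/32 2 } gives 999/512
edge 12 of 15 (Red): { 0 1 3/2 7/4 15/8 31/16 249/128 499/256 | 999/512 125/64 63/32 2 } gives 1997/1024
edge 13 of 15 (Blue): { 0 1 3/2 7/4 15/8 31/16 249/128 499/256 1997/1024 | 999/512 125/64 63/32 2 } gives 3995/2048
edge 14 of 15 (Blue): { 0 1 3/2 7/4 15/8 31/16 249/128 499/256 1997/1024 3995/2048 | 999/512 125/64 63/32 2 } gives 7991/4096
edge 15 of 15 (Blue): { 0 1 3/2 7/4 15/8 31/16 249/128 499/256 1997/1024 3995/2048 7991/4096 | 999/512 125/64 63/32 2 } gives 15983/8192

15983/8192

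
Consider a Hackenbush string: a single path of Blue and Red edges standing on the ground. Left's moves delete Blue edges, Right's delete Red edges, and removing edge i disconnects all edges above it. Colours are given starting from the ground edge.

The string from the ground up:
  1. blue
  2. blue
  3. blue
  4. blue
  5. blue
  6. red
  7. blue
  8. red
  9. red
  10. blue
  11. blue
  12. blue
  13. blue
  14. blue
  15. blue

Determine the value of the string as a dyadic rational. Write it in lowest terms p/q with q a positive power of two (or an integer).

G(b) = { 0 | · } => 1
G(bb) = { 0,1 | · } => 2
G(bbb) = { 0,1,2 | · } => 3
G(bbbb) = { 0,1,2,3 | · } => 4
G(bbbbb) = { 0,1,2,3,4 | · } => 5
G(bbbbbr) = { 0,1,2,3,4 | 5 } => 9/2
G(bbbbbrb) = { 0,1,2,3,4,9/2 | 5 } => 19/4
G(bbbbbrbr) = { 0,1,2,3,4,9/2 | 19/4,5 } => 37/8
G(bbbbbrbrr) = { 0,1,2,3,4,9/2 | 37/8,19/4,5 } => 73/16
G(bbbbbrbrrb) = { 0,1,2,3,4,9/2,73/16 | 37/8,19/4,5 } => 147/32
G(bbbbbrbrrbb) = { 0,1,2,3,4,9/2,73/16,147/32 | 37/8,19/4,5 } => 295/64
G(bbbbbrbrrbbb) = { 0,1,2,3,4,9/2,73/16,147/32,295/64 | 37/8,19/4,5 } => 591/128
G(bbbbbrbrrbbbb) = { 0,1,2,3,4,9/2,73/16,147/32,295/64,591/128 | 37/8,19/4,5 } => 1183/256
G(bbbbbrbrrbbbbb) = { 0,1,2,3,4,9/2,73/16,147/32,295/64,591/128,1183/256 | 37/8,19/4,5 } => 2367/512
G(bbbbbrbrrbbbbbb) = { 0,1,2,3,4,9/2,73/16,147/32,295/64,591/128,1183/256,2367/512 | 37/8,19/4,5 } => 4735/1024

4735/1024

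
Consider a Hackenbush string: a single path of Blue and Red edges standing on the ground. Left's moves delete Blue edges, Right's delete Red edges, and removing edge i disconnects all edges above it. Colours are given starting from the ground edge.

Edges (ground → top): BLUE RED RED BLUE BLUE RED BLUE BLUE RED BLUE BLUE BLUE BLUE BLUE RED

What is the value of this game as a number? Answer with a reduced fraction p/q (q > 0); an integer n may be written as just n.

7037/16384

Build g(s[:k]) for k = 1..15, string s = BLUE RED RED BLUE BLUE RED BLUE BLUE RED BLUE BLUE BLUE BLUE BLUE RED.
g(B) = { 0 | — } — 1
g(BR) = { 0 | 1 } — 1/2
g(BRR) = { 0 | 1/2 1 } — 1/4
g(BRRB) = { 0 1/4 | 1/2 1 } — 3/8
g(BRRBB) = { 0 1/4 3/8 | 1/2 1 } — 7/16
g(BRRBBR) = { 0 1/4 3/8 | 7/16 1/2 1 } — 13/32
g(BRRBBRB) = { 0 1/4 3/8 13/32 | 7/16 1/2 1 } — 27/64
g(BRRBBRBB) = { 0 1/4 3/8 13/32 27/64 | 7/16 1/2 1 } — 55/128
g(BRRBBRBBR) = { 0 1/4 3/8 13/32 27/64 | 55/128 7/16 1/2 1 } — 109/256
g(BRRBBRBBRB) = { 0 1/4 3/8 13/32 27/64 109/256 | 55/128 7/16 1/2 1 } — 219/512
g(BRRBBRBBRBB) = { 0 1/4 3/8 13/32 27/64 109/256 219/512 | 55/128 7/16 1/2 1 } — 439/1024
g(BRRBBRBBRBBB) = { 0 1/4 3/8 13/32 27/64 109/256 219/512 439/1024 | 55/128 7/16 1/2 1 } — 879/2048
g(BRRBBRBBRBBBB) = { 0 1/4 3/8 13/32 27/64 109/256 219/512 439/1024 879/2048 | 55/128 7/16 1/2 1 } — 1759/4096
g(BRRBBRBBRBBBBB) = { 0 1/4 3/8 13/32 27/64 109/256 219/512 439/1024 879/2048 1759/4096 | 55/128 7/16 1/2 1 } — 3519/8192
g(BRRBBRBBRBBBBBR) = { 0 1/4 3/8 13/32 27/64 109/256 219/512 439/1024 879/2048 1759/4096 | 3519/8192 55/128 7/16 1/2 1 } — 7037/16384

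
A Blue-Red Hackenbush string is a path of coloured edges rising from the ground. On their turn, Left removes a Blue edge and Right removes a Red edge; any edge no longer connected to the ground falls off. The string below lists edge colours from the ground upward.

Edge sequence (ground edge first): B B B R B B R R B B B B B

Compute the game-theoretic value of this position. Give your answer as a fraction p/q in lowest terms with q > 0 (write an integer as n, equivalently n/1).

2879/1024

Prefix values for B B B R B B R R B B B B B via {L|R} + simplicity:
step 1: add B to get B; options L={ 0 } R={ ∅ } = 1
step 2: add B to get BB; options L={ 0; 1 } R={ ∅ } = 2
step 3: add B to get BBB; options L={ 0; 1; 2 } R={ ∅ } = 3
step 4: add R to get BBBR; options L={ 0; 1; 2 } R={ 3 } = 5/2
step 5: add B to get BBBRB; options L={ 0; 1; 2; 5/2 } R={ 3 } = 11/4
step 6: add B to get BBBRBB; options L={ 0; 1; 2; 5/2; 11/4 } R={ 3 } = 23/8
step 7: add R to get BBBRBBR; options L={ 0; 1; 2; 5/2; 11/4 } R={ 23/8; 3 } = 45/16
step 8: add R to get BBBRBBRR; options L={ 0; 1; 2; 5/2; 11/4 } R={ 45/16; 23/8; 3 } = 89/32
step 9: add B to get BBBRBBRRB; options L={ 0; 1; 2; 5/2; 11/4; 89/32 } R={ 45/16; 23/8; 3 } = 179/64
step 10: add B to get BBBRBBRRBB; options L={ 0; 1; 2; 5/2; 11/4; 89/32; 179/64 } R={ 45/16; 23/8; 3 } = 359/128
step 11: add B to get BBBRBBRRBBB; options L={ 0; 1; 2; 5/2; 11/4; 89/32; 179/64; 359/128 } R={ 45/16; 23/8; 3 } = 719/256
step 12: add B to get BBBRBBRRBBBB; options L={ 0; 1; 2; 5/2; 11/4; 89/32; 179/64; 359/128; 719/256 } R={ 45/16; 23/8; 3 } = 1439/512
step 13: add B to get BBBRBBRRBBBBB; options L={ 0; 1; 2; 5/2; 11/4; 89/32; 179/64; 359/128; 719/256; 1439/512 } R={ 45/16; 23/8; 3 } = 2879/1024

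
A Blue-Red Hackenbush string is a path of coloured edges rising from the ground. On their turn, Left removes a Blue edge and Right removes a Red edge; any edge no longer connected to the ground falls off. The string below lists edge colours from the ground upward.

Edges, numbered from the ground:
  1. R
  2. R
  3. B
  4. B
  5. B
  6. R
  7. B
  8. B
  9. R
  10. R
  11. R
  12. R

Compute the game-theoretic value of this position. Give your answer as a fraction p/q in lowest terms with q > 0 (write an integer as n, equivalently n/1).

-1183/1024

G(R) = { — | 0 } gives -1
G(RR) = { — | -1, 0 } gives -2
G(RRB) = { -2 | -1, 0 } gives -3/2
G(RRBB) = { -2, -3/2 | -1, 0 } gives -5/4
G(RRBBB) = { -2, -3/2, -5/4 | -1, 0 } gives -9/8
G(RRBBBR) = { -2, -3/2, -5/4 | -9/8, -1, 0 } gives -19/16
G(RRBBBRB) = { -2, -3/2, -5/4, -19/16 | -9/8, -1, 0 } gives -37/32
G(RRBBBRBB) = { -2, -3/2, -5/4, -19/16, -37/32 | -9/8, -1, 0 } gives -73/64
G(RRBBBRBBR) = { -2, -3/2, -5/4, -19/16, -37/32 | -73/64, -9/8, -1, 0 } gives -147/128
G(RRBBBRBBRR) = { -2, -3/2, -5/4, -19/16, -37/32 | -147/128, -73/64, -9/8, -1, 0 } gives -295/256
G(RRBBBRBBRRR) = { -2, -3/2, -5/4, -19/16, -37/32 | -295/256, -147/128, -73/64, -9/8, -1, 0 } gives -591/512
G(RRBBBRBBRRRR) = { -2, -3/2, -5/4, -19/16, -37/32 | -591/512, -295/256, -147/128, -73/64, -9/8, -1, 0 } gives -1183/1024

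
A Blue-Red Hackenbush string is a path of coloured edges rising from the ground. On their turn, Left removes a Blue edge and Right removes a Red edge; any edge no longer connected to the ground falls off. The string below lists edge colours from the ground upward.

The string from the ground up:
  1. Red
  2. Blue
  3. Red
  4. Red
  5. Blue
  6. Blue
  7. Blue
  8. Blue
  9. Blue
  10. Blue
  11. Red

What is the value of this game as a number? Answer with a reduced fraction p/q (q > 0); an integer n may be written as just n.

g(R) = { · | 0 } => -1
g(RB) = { -1 | 0 } => -1/2
g(RBR) = { -1 | -1/2, 0 } => -3/4
g(RBRR) = { -1 | -3/4, -1/2, 0 } => -7/8
g(RBRRB) = { -1, -7/8 | -3/4, -1/2, 0 } => -13/16
g(RBRRBB) = { -1, -7/8, -13/16 | -3/4, -1/2, 0 } => -25/32
g(RBRRBBB) = { -1, -7/8, -13/16, -25/32 | -3/4, -1/2, 0 } => -49/64
g(RBRRBBBB) = { -1, -7/8, -13/16, -25/32, -49/64 | -3/4, -1/2, 0 } => -97/128
g(RBRRBBBBB) = { -1, -7/8, -13/16, -25/32, -49/64, -97/128 | -3/4, -1/2, 0 } => -193/256
g(RBRRBBBBBB) = { -1, -7/8, -13/16, -25/32, -49/64, -97/128, -193/256 | -3/4, -1/2, 0 } => -385/512
g(RBRRBBBBBBR) = { -1, -7/8, -13/16, -25/32, -49/64, -97/128, -193/256 | -385/512, -3/4, -1/2, 0 } => -771/1024

-771/1024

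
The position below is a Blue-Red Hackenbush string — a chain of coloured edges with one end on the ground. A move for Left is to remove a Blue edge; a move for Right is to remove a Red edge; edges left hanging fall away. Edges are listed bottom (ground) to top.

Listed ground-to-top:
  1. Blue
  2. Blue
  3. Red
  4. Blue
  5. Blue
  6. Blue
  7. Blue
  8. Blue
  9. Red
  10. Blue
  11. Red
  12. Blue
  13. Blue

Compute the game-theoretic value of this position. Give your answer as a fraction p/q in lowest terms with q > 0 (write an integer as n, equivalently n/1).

Build value(s[:k]) for k = 1..13, string s = Blue Blue Red Blue Blue Blue Blue Blue Red Blue Red Blue Blue.
edge 1 of 13 (Blue): { 0 | ∅ } = 1
edge 2 of 13 (Blue): { 0; 1 | ∅ } = 2
edge 3 of 13 (Red): { 0; 1 | 2 } = 3/2
edge 4 of 13 (Blue): { 0; 1; 3/2 | 2 } = 7/4
edge 5 of 13 (Blue): { 0; 1; 3/2; 7/4 | 2 } = 15/8
edge 6 of 13 (Blue): { 0; 1; 3/2; 7/4; 15/8 | 2 } = 31/16
edge 7 of 13 (Blue): { 0; 1; 3/2; 7/4; 15/8; 31/16 | 2 } = 63/32
edge 8 of 13 (Blue): { 0; 1; 3/2; 7/4; 15/8; 31/16; 63/32 | 2 } = 127/64
edge 9 of 13 (Red): { 0; 1; 3/2; 7/4; 15/8; 31/16; 63/32 | 127/64; 2 } = 253/128
edge 10 of 13 (Blue): { 0; 1; 3/2; 7/4; 15/8; 31/16; 63/32; 253/128 | 127/64; 2 } = 507/256
edge 11 of 13 (Red): { 0; 1; 3/2; 7/4; 15/8; 31/16; 63/32; 253/128 | 507/256; 127/64; 2 } = 1013/512
edge 12 of 13 (Blue): { 0; 1; 3/2; 7/4; 15/8; 31/16; 63/32; 253/128; 1013/512 | 507/256; 127/64; 2 } = 2027/1024
edge 13 of 13 (Blue): { 0; 1; 3/2; 7/4; 15/8; 31/16; 63/32; 253/128; 1013/512; 2027/1024 | 507/256; 127/64; 2 } = 4055/2048

4055/2048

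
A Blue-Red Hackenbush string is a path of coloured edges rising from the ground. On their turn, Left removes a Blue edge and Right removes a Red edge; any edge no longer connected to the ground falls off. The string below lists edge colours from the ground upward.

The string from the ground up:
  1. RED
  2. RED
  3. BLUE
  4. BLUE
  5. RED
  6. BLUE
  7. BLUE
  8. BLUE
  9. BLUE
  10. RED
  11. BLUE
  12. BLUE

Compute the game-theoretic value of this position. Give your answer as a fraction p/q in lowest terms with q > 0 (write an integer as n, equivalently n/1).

Build g(s[:k]) for k = 1..12, string s = RED RED BLUE BLUE RED BLUE BLUE BLUE BLUE RED BLUE BLUE.
edge 1 of 12 (RED): { ∅ | 0 } — -1
edge 2 of 12 (RED): { ∅ | -1; 0 } — -2
edge 3 of 12 (BLUE): { -2 | -1; 0 } — -3/2
edge 4 of 12 (BLUE): { -2; -3/2 | -1; 0 } — -5/4
edge 5 of 12 (RED): { -2; -3/2 | -5/4; -1; 0 } — -11/8
edge 6 of 12 (BLUE): { -2; -3/2; -11/8 | -5/4; -1; 0 } — -21/16
edge 7 of 12 (BLUE): { -2; -3/2; -11/8; -21/16 | -5/4; -1; 0 } — -41/32
edge 8 of 12 (BLUE): { -2; -3/2; -11/8; -21/16; -41/32 | -5/4; -1; 0 } — -81/64
edge 9 of 12 (BLUE): { -2; -3/2; -11/8; -21/16; -41/32; -81/64 | -5/4; -1; 0 } — -161/128
edge 10 of 12 (RED): { -2; -3/2; -11/8; -21/16; -41/32; -81/64 | -161/128; -5/4; -1; 0 } — -323/256
edge 11 of 12 (BLUE): { -2; -3/2; -11/8; -21/16; -41/32; -81/64; -323/256 | -161/128; -5/4; -1; 0 } — -645/512
edge 12 of 12 (BLUE): { -2; -3/2; -11/8; -21/16; -41/32; -81/64; -323/256; -645/512 | -161/128; -5/4; -1; 0 } — -1289/1024

-1289/1024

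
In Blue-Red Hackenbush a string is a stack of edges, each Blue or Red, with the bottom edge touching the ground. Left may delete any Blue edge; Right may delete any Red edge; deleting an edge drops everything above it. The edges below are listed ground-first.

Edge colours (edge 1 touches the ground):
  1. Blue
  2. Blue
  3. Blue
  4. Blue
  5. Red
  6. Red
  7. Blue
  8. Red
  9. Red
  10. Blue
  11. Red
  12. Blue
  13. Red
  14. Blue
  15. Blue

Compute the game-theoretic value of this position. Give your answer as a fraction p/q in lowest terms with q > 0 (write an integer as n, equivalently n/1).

6743/2048

B: Left { 0 }, Right { · } = simplest 1
BB: Left { 0, 1 }, Right { · } = simplest 2
BBB: Left { 0, 1, 2 }, Right { · } = simplest 3
BBBB: Left { 0, 1, 2, 3 }, Right { · } = simplest 4
BBBBR: Left { 0, 1, 2, 3 }, Right { 4 } = simplest 7/2
BBBBRR: Left { 0, 1, 2, 3 }, Right { 7/2, 4 } = simplest 13/4
BBBBRRB: Left { 0, 1, 2, 3, 13/4 }, Right { 7/2, 4 } = simplest 27/8
BBBBRRBR: Left { 0, 1, 2, 3, 13/4 }, Right { 27/8, 7/2, 4 } = simplest 53/16
BBBBRRBRR: Left { 0, 1, 2, 3, 13/4 }, Right { 53/16, 27/8, 7/2, 4 } = simplest 105/32
BBBBRRBRRB: Left { 0, 1, 2, 3, 13/4, 105/32 }, Right { 53/16, 27/8, 7/2, 4 } = simplest 211/64
BBBBRRBRRBR: Left { 0, 1, 2, 3, 13/4, 105/32 }, Right { 211/64, 53/16, 27/8, 7/2, 4 } = simplest 421/128
BBBBRRBRRBRB: Left { 0, 1, 2, 3, 13/4, 105/32, 421/128 }, Right { 211/64, 53/16, 27/8, 7/2, 4 } = simplest 843/256
BBBBRRBRRBRBR: Left { 0, 1, 2, 3, 13/4, 105/32, 421/128 }, Right { 843/256, 211/64, 53/16, 27/8, 7/2, 4 } = simplest 1685/512
BBBBRRBRRBRBRB: Left { 0, 1, 2, 3, 13/4, 105/32, 421/128, 1685/512 }, Right { 843/256, 211/64, 53/16, 27/8, 7/2, 4 } = simplest 3371/1024
BBBBRRBRRBRBRBB: Left { 0, 1, 2, 3, 13/4, 105/32, 421/128, 1685/512, 3371/1024 }, Right { 843/256, 211/64, 53/16, 27/8, 7/2, 4 } = simplest 6743/2048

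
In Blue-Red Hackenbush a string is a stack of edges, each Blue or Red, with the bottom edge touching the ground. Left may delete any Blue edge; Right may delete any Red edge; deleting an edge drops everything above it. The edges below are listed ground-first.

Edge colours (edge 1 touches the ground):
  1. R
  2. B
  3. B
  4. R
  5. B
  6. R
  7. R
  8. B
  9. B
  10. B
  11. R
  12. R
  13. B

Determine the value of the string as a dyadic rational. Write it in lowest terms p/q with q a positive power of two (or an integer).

-1421/4096

edge 1 of 13 (R): { ∅ | 0 } gives -1
edge 2 of 13 (B): { -1 | 0 } gives -1/2
edge 3 of 13 (B): { -1; -1/2 | 0 } gives -1/4
edge 4 of 13 (R): { -1; -1/2 | -1/4; 0 } gives -3/8
edge 5 of 13 (B): { -1; -1/2; -3/8 | -1/4; 0 } gives -5/16
edge 6 of 13 (R): { -1; -1/2; -3/8 | -5/16; -1/4; 0 } gives -11/32
edge 7 of 13 (R): { -1; -1/2; -3/8 | -11/32; -5/16; -1/4; 0 } gives -23/64
edge 8 of 13 (B): { -1; -1/2; -3/8; -23/64 | -11/32; -5/16; -1/4; 0 } gives -45/128
edge 9 of 13 (B): { -1; -1/2; -3/8; -23/64; -45/128 | -11/32; -5/16; -1/4; 0 } gives -89/256
edge 10 of 13 (B): { -1; -1/2; -3/8; -23/64; -45/128; -89/256 | -11/32; -5/16; -1/4; 0 } gives -177/512
edge 11 of 13 (R): { -1; -1/2; -3/8; -23/64; -45/128; -89/256 | -177/512; -11/32; -5/16; -1/4; 0 } gives -355/1024
edge 12 of 13 (R): { -1; -1/2; -3/8; -23/64; -45/128; -89/256 | -355/1024; -177/512; -11/32; -5/16; -1/4; 0 } gives -711/2048
edge 13 of 13 (B): { -1; -1/2; -3/8; -23/64; -45/128; -89/256; -711/2048 | -355/1024; -177/512; -11/32; -5/16; -1/4; 0 } gives -1421/4096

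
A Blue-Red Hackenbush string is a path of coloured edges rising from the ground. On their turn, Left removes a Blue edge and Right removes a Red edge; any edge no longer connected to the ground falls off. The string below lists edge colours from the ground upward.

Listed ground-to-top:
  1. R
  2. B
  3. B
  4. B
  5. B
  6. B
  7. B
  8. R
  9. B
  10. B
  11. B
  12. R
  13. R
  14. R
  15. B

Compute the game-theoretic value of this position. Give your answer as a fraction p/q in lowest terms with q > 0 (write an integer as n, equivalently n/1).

edge 1 of 15 (R): { — | 0 } — -1
edge 2 of 15 (B): { -1 | 0 } — -1/2
edge 3 of 15 (B): { -1 -1/2 | 0 } — -1/4
edge 4 of 15 (B): { -1 -1/2 -1/4 | 0 } — -1/8
edge 5 of 15 (B): { -1 -1/2 -1/4 -1/8 | 0 } — -1/16
edge 6 of 15 (B): { -1 -1/2 -1/4 -1/8 -1/16 | 0 } — -1/32
edge 7 of 15 (B): { -1 -1/2 -1/4 -1/8 -1/16 -1/32 | 0 } — -1/64
edge 8 of 15 (R): { -1 -1/2 -1/4 -1/8 -1/16 -1/32 | -1/64 0 } — -3/128
edge 9 of 15 (B): { -1 -1/2 -1/4 -1/8 -1/16 -1/32 -3/128 | -1/64 0 } — -5/256
edge 10 of 15 (B): { -1 -1/2 -1/4 -1/8 -1/16 -1/32 -3/128 -5/256 | -1/64 0 } — -9/512
edge 11 of 15 (B): { -1 -1/2 -1/4 -1/8 -1/16 -1/32 -3/128 -5/256 -9/512 | -1/64 0 } — -17/1024
edge 12 of 15 (R): { -1 -1/2 -1/4 -1/8 -1/16 -1/32 -3/128 -5/256 -9/512 | -17/1024 -1/64 0 } — -35/2048
edge 13 of 15 (R): { -1 -1/2 -1/4 -1/8 -1/16 -1/32 -3/128 -5/256 -9/512 | -35/2048 -17/1024 -1/64 0 } — -71/4096
edge 14 of 15 (R): { -1 -1/2 -1/4 -1/8 -1/16 -1/32 -3/128 -5/256 -9/512 | -71/4096 -35/2048 -17/1024 -1/64 0 } — -143/8192
edge 15 of 15 (B): { -1 -1/2 -1/4 -1/8 -1/16 -1/32 -3/128 -5/256 -9/512 -143/8192 | -71/4096 -35/2048 -17/1024 -1/64 0 } — -285/16384

-285/16384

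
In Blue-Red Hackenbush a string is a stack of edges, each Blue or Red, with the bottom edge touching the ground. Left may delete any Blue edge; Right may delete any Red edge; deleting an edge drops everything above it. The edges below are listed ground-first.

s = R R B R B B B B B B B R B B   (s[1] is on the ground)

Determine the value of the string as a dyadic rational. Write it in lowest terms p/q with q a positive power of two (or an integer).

-6153/4096

Build val(s[:k]) for k = 1..14, string s = R R B R B B B B B B B R B B.
edge 1 of 14 (R): { ∅ | 0 } gives -1
edge 2 of 14 (R): { ∅ | -1, 0 } gives -2
edge 3 of 14 (B): { -2 | -1, 0 } gives -3/2
edge 4 of 14 (R): { -2 | -3/2, -1, 0 } gives -7/4
edge 5 of 14 (B): { -2, -7/4 | -3/2, -1, 0 } gives -13/8
edge 6 of 14 (B): { -2, -7/4, -13/8 | -3/2, -1, 0 } gives -25/16
edge 7 of 14 (B): { -2, -7/4, -13/8, -25/16 | -3/2, -1, 0 } gives -49/32
edge 8 of 14 (B): { -2, -7/4, -13/8, -25/16, -49/32 | -3/2, -1, 0 } gives -97/64
edge 9 of 14 (B): { -2, -7/4, -13/8, -25/16, -49/32, -97/64 | -3/2, -1, 0 } gives -193/128
edge 10 of 14 (B): { -2, -7/4, -13/8, -25/16, -49/32, -97/64, -193/128 | -3/2, -1, 0 } gives -385/256
edge 11 of 14 (B): { -2, -7/4, -13/8, -25/16, -49/32, -97/64, -193/128, -385/256 | -3/2, -1, 0 } gives -769/512
edge 12 of 14 (R): { -2, -7/4, -13/8, -25/16, -49/32, -97/64, -193/128, -385/256 | -769/512, -3/2, -1, 0 } gives -1539/1024
edge 13 of 14 (B): { -2, -7/4, -13/8, -25/16, -49/32, -97/64, -193/128, -385/256, -1539/1024 | -769/512, -3/2, -1, 0 } gives -3077/2048
edge 14 of 14 (B): { -2, -7/4, -13/8, -25/16, -49/32, -97/64, -193/128, -385/256, -1539/1024, -3077/2048 | -769/512, -3/2, -1, 0 } gives -6153/4096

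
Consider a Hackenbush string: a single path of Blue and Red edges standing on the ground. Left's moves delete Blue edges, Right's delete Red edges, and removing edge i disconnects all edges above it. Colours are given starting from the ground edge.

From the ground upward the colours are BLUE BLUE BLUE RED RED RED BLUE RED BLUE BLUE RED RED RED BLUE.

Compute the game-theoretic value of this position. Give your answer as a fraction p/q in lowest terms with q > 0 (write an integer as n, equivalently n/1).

4451/2048

Prefix values for BLUE BLUE BLUE RED RED RED BLUE RED BLUE BLUE RED RED RED BLUE via {L|R} + simplicity:
1 of 14 · B · max L 0 · min R +∞ gives 1
2 of 14 · BB · max L 1 · min R +∞ gives 2
3 of 14 · BBB · max L 2 · min R +∞ gives 3
4 of 14 · BBBR · max L 2 · min R 3 gives 5/2
5 of 14 · BBBRR · max L 2 · min R 5/2 gives 9/4
6 of 14 · BBBRRR · max L 2 · min R 9/4 gives 17/8
7 of 14 · BBBRRRB · max L 17/8 · min R 9/4 gives 35/16
8 of 14 · BBBRRRBR · max L 17/8 · min R 35/16 gives 69/32
9 of 14 · BBBRRRBRB · max L 69/32 · min R 35/16 gives 139/64
10 of 14 · BBBRRRBRBB · max L 139/64 · min R 35/16 gives 279/128
11 of 14 · BBBRRRBRBBR · max L 139/64 · min R 279/128 gives 557/256
12 of 14 · BBBRRRBRBBRR · max L 139/64 · min R 557/256 gives 1113/512
13 of 14 · BBBRRRBRBBRRR · max L 139/64 · min R 1113/512 gives 2225/1024
14 of 14 · BBBRRRBRBBRRRB · max L 2225/1024 · min R 1113/512 gives 4451/2048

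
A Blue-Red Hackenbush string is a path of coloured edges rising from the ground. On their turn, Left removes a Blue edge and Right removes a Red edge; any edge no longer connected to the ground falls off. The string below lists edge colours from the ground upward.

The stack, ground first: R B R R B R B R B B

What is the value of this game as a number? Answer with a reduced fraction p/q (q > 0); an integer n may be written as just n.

-425/512

Recurse on prefixes of the 10-edge string R B R R B R B R B B:
R: Left { (no moves) }, Right { 0 } so simplest -1
RB: Left { -1 }, Right { 0 } so simplest -1/2
RBR: Left { -1 }, Right { -1/2, 0 } so simplest -3/4
RBRR: Left { -1 }, Right { -3/4, -1/2, 0 } so simplest -7/8
RBRRB: Left { -1, -7/8 }, Right { -3/4, -1/2, 0 } so simplest -13/16
RBRRBR: Left { -1, -7/8 }, Right { -13/16, -3/4, -1/2, 0 } so simplest -27/32
RBRRBRB: Left { -1, -7/8, -27/32 }, Right { -13/16, -3/4, -1/2, 0 } so simplest -53/64
RBRRBRBR: Left { -1, -7/8, -27/32 }, Right { -53/64, -13/16, -3/4, -1/2, 0 } so simplest -107/128
RBRRBRBRB: Left { -1, -7/8, -27/32, -107/128 }, Right { -53/64, -13/16, -3/4, -1/2, 0 } so simplest -213/256
RBRRBRBRBB: Left { -1, -7/8, -27/32, -107/128, -213/256 }, Right { -53/64, -13/16, -3/4, -1/2, 0 } so simplest -425/512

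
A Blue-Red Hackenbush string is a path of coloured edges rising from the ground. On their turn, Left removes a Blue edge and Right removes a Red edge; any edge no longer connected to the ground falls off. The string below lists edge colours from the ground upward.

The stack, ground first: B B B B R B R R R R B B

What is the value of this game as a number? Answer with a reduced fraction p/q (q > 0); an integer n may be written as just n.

Prefix values for B B B B R B R R R R B B via {L|R} + simplicity:
step 1: add B to get B; options L={ 0 } R={ — } so 1
step 2: add B to get BB; options L={ 0, 1 } R={ — } so 2
step 3: add B to get BBB; options L={ 0, 1, 2 } R={ — } so 3
step 4: add B to get BBBB; options L={ 0, 1, 2, 3 } R={ — } so 4
step 5: add R to get BBBBR; options L={ 0, 1, 2, 3 } R={ 4 } so 7/2
step 6: add B to get BBBBRB; options L={ 0, 1, 2, 3, 7/2 } R={ 4 } so 15/4
step 7: add R to get BBBBRBR; options L={ 0, 1, 2, 3, 7/2 } R={ 15/4, 4 } so 29/8
step 8: add R to get BBBBRBRR; options L={ 0, 1, 2, 3, 7/2 } R={ 29/8, 15/4, 4 } so 57/16
step 9: add R to get BBBBRBRRR; options L={ 0, 1, 2, 3, 7/2 } R={ 57/16, 29/8, 15/4, 4 } so 113/32
step 10: add R to get BBBBRBRRRR; options L={ 0, 1, 2, 3, 7/2 } R={ 113/32, 57/16, 29/8, 15/4, 4 } so 225/64
step 11: add B to get BBBBRBRRRRB; options L={ 0, 1, 2, 3, 7/2, 225/64 } R={ 113/32, 57/16, 29/8, 15/4, 4 } so 451/128
step 12: add B to get BBBBRBRRRRBB; options L={ 0, 1, 2, 3, 7/2, 225/64, 451/128 } R={ 113/32, 57/16, 29/8, 15/4, 4 } so 903/256

903/256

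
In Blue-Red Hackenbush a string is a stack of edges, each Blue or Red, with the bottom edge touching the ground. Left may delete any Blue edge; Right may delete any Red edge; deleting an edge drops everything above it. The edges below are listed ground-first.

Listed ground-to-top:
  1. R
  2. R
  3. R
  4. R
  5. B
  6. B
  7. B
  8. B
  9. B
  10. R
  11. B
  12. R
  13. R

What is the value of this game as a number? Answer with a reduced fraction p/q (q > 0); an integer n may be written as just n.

-1559/512

Build G(s[:k]) for k = 1..13, string s = R R R R B B B B B R B R R.
R: Left { · }, Right { 0 } gives simplest -1
RR: Left { · }, Right { -1, 0 } gives simplest -2
RRR: Left { · }, Right { -2, -1, 0 } gives simplest -3
RRRR: Left { · }, Right { -3, -2, -1, 0 } gives simplest -4
RRRRB: Left { -4 }, Right { -3, -2, -1, 0 } gives simplest -7/2
RRRRBB: Left { -4, -7/2 }, Right { -3, -2, -1, 0 } gives simplest -13/4
RRRRBBB: Left { -4, -7/2, -13/4 }, Right { -3, -2, -1, 0 } gives simplest -25/8
RRRRBBBB: Left { -4, -7/2, -13/4, -25/8 }, Right { -3, -2, -1, 0 } gives simplest -49/16
RRRRBBBBB: Left { -4, -7/2, -13/4, -25/8, -49/16 }, Right { -3, -2, -1, 0 } gives simplest -97/32
RRRRBBBBBR: Left { -4, -7/2, -13/4, -25/8, -49/16 }, Right { -97/32, -3, -2, -1, 0 } gives simplest -195/64
RRRRBBBBBRB: Left { -4, -7/2, -13/4, -25/8, -49/16, -195/64 }, Right { -97/32, -3, -2, -1, 0 } gives simplest -389/128
RRRRBBBBBRBR: Left { -4, -7/2, -13/4, -25/8, -49/16, -195/64 }, Right { -389/128, -97/32, -3, -2, -1, 0 } gives simplest -779/256
RRRRBBBBBRBRR: Left { -4, -7/2, -13/4, -25/8, -49/16, -195/64 }, Right { -779/256, -389/128, -97/32, -3, -2, -1, 0 } gives simplest -1559/512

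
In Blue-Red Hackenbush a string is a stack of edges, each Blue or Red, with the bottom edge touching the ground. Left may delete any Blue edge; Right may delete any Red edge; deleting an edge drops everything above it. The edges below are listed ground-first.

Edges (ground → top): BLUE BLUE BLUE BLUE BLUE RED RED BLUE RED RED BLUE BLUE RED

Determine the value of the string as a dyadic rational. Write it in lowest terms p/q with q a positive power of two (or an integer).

Recurse on prefixes of the 13-edge string BLUE BLUE BLUE BLUE BLUE RED RED BLUE RED RED BLUE BLUE RED:
step 1: add BLUE to get B; options L={ 0 } R={ ∅ } ⇒ 1
step 2: add BLUE to get BB; options L={ 0; 1 } R={ ∅ } ⇒ 2
step 3: add BLUE to get BBB; options L={ 0; 1; 2 } R={ ∅ } ⇒ 3
step 4: add BLUE to get BBBB; options L={ 0; 1; 2; 3 } R={ ∅ } ⇒ 4
step 5: add BLUE to get BBBBB; options L={ 0; 1; 2; 3; 4 } R={ ∅ } ⇒ 5
step 6: add RED to get BBBBBR; options L={ 0; 1; 2; 3; 4 } R={ 5 } ⇒ 9/2
step 7: add RED to get BBBBBRR; options L={ 0; 1; 2; 3; 4 } R={ 9/2; 5 } ⇒ 17/4
step 8: add BLUE to get BBBBBRRB; options L={ 0; 1; 2; 3; 4; 17/4 } R={ 9/2; 5 } ⇒ 35/8
step 9: add RED to get BBBBBRRBR; options L={ 0; 1; 2; 3; 4; 17/4 } R={ 35/8; 9/2; 5 } ⇒ 69/16
step 10: add RED to get BBBBBRRBRR; options L={ 0; 1; 2; 3; 4; 17/4 } R={ 69/16; 35/8; 9/2; 5 } ⇒ 137/32
step 11: add BLUE to get BBBBBRRBRRB; options L={ 0; 1; 2; 3; 4; 17/4; 137/32 } R={ 69/16; 35/8; 9/2; 5 } ⇒ 275/64
step 12: add BLUE to get BBBBBRRBRRBB; options L={ 0; 1; 2; 3; 4; 17/4; 137/32; 275/64 } R={ 69/16; 35/8; 9/2; 5 } ⇒ 551/128
step 13: add RED to get BBBBBRRBRRBBR; options L={ 0; 1; 2; 3; 4; 17/4; 137/32; 275/64 } R={ 551/128; 69/16; 35/8; 9/2; 5 } ⇒ 1101/256

1101/256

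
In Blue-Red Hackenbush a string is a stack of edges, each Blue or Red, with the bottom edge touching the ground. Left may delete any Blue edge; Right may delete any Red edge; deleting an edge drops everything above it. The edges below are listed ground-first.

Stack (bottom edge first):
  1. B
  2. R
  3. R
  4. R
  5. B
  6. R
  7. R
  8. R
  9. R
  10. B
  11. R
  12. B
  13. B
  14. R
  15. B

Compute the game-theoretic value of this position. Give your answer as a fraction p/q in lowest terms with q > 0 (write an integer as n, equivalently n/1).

Recurse on prefixes of the 15-edge string B R R R B R R R R B R B B R B:
value_1 [B]  L=[0]  R=[·]  gives 1
value_2 [BR]  L=[0]  R=[1]  gives 1/2
value_3 [BRR]  L=[0]  R=[1/2,1]  gives 1/4
value_4 [BRRR]  L=[0]  R=[1/4,1/2,1]  gives 1/8
value_5 [BRRRB]  L=[0,1/8]  R=[1/4,1/2,1]  gives 3/16
value_6 [BRRRBR]  L=[0,1/8]  R=[3/16,1/4,1/2,1]  gives 5/32
value_7 [BRRRBRR]  L=[0,1/8]  R=[5/32,3/16,1/4,1/2,1]  gives 9/64
value_8 [BRRRBRRR]  L=[0,1/8]  R=[9/64,5/32,3/16,1/4,1/2,1]  gives 17/128
value_9 [BRRRBRRRR]  L=[0,1/8]  R=[17/128,9/64,5/32,3/16,1/4,1/2,1]  gives 33/256
value_10 [BRRRBRRRRB]  L=[0,1/8,33/256]  R=[17/128,9/64,5/32,3/16,1/4,1/2,1]  gives 67/512
value_11 [BRRRBRRRRBR]  L=[0,1/8,33/256]  R=[67/512,17/128,9/64,5/32,3/16,1/4,1/2,1]  gives 133/1024
value_12 [BRRRBRRRRBRB]  L=[0,1/8,33/256,133/1024]  R=[67/512,17/128,9/64,5/32,3/16,1/4,1/2,1]  gives 267/2048
value_13 [BRRRBRRRRBRBB]  L=[0,1/8,33/256,133/1024,267/2048]  R=[67/512,17/128,9/64,5/32,3/16,1/4,1/2,1]  gives 535/4096
value_14 [BRRRBRRRRBRBBR]  L=[0,1/8,33/256,133/1024,267/2048]  R=[535/4096,67/512,17/128,9/64,5/32,3/16,1/4,1/2,1]  gives 1069/8192
value_15 [BRRRBRRRRBRBBRB]  L=[0,1/8,33/256,133/1024,267/2048,1069/8192]  R=[535/4096,67/512,17/128,9/64,5/32,3/16,1/4,1/2,1]  gives 2139/16384

2139/16384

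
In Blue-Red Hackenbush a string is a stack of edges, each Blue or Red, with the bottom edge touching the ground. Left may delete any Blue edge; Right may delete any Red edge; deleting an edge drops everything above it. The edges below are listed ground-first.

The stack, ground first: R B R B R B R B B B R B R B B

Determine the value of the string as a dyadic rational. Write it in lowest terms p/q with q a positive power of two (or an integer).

-10793/16384

Prefix values for R B R B R B R B B B R B R B B via {L|R} + simplicity:
R: Left { (no moves) }, Right { 0 } — simplest -1
RB: Left { -1 }, Right { 0 } — simplest -1/2
RBR: Left { -1 }, Right { -1/2 0 } — simplest -3/4
RBRB: Left { -1 -3/4 }, Right { -1/2 0 } — simplest -5/8
RBRBR: Left { -1 -3/4 }, Right { -5/8 -1/2 0 } — simplest -11/16
RBRBRB: Left { -1 -3/4 -11/16 }, Right { -5/8 -1/2 0 } — simplest -21/32
RBRBRBR: Left { -1 -3/4 -11/16 }, Right { -21/32 -5/8 -1/2 0 } — simplest -43/64
RBRBRBRB: Left { -1 -3/4 -11/16 -43/64 }, Right { -21/32 -5/8 -1/2 0 } — simplest -85/128
RBRBRBRBB: Left { -1 -3/4 -11/16 -43/64 -85/128 }, Right { -21/32 -5/8 -1/2 0 } — simplest -169/256
RBRBRBRBBB: Left { -1 -3/4 -11/16 -43/64 -85/128 -169/256 }, Right { -21/32 -5/8 -1/2 0 } — simplest -337/512
RBRBRBRBBBR: Left { -1 -3/4 -11/16 -43/64 -85/128 -169/256 }, Right { -337/512 -21/32 -5/8 -1/2 0 } — simplest -675/1024
RBRBRBRBBBRB: Left { -1 -3/4 -11/16 -43/64 -85/128 -169/256 -675/1024 }, Right { -337/512 -21/32 -5/8 -1/2 0 } — simplest -1349/2048
RBRBRBRBBBRBR: Left { -1 -3/4 -11/16 -43/64 -85/128 -169/256 -675/1024 }, Right { -1349/2048 -337/512 -21/32 -5/8 -1/2 0 } — simplest -2699/4096
RBRBRBRBBBRBRB: Left { -1 -3/4 -11/16 -43/64 -85/128 -169/256 -675/1024 -2699/4096 }, Right { -1349/2048 -337/512 -21/32 -5/8 -1/2 0 } — simplest -5397/8192
RBRBRBRBBBRBRBB: Left { -1 -3/4 -11/16 -43/64 -85/128 -169/256 -675/1024 -2699/4096 -5397/8192 }, Right { -1349/2048 -337/512 -21/32 -5/8 -1/2 0 } — simplest -10793/16384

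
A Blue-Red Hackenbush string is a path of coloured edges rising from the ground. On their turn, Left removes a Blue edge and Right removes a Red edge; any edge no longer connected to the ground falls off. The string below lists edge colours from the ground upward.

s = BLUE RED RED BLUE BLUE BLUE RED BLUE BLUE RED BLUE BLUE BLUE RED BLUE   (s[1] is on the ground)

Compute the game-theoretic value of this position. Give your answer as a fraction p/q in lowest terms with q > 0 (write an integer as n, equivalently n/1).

7611/16384

edge 1 of 15 (BLUE): { 0 | — } => 1
edge 2 of 15 (RED): { 0 | 1 } => 1/2
edge 3 of 15 (RED): { 0 | 1/2, 1 } => 1/4
edge 4 of 15 (BLUE): { 0, 1/4 | 1/2, 1 } => 3/8
edge 5 of 15 (BLUE): { 0, 1/4, 3/8 | 1/2, 1 } => 7/16
edge 6 of 15 (BLUE): { 0, 1/4, 3/8, 7/16 | 1/2, 1 } => 15/32
edge 7 of 15 (RED): { 0, 1/4, 3/8, 7/16 | 15/32, 1/2, 1 } => 29/64
edge 8 of 15 (BLUE): { 0, 1/4, 3/8, 7/16, 29/64 | 15/32, 1/2, 1 } => 59/128
edge 9 of 15 (BLUE): { 0, 1/4, 3/8, 7/16, 29/64, 59/128 | 15/32, 1/2, 1 } => 119/256
edge 10 of 15 (RED): { 0, 1/4, 3/8, 7/16, 29/64, 59/128 | 119/256, 15/32, 1/2, 1 } => 237/512
edge 11 of 15 (BLUE): { 0, 1/4, 3/8, 7/16, 29/64, 59/128, 237/512 | 119/256, 15/32, 1/2, 1 } => 475/1024
edge 12 of 15 (BLUE): { 0, 1/4, 3/8, 7/16, 29/64, 59/128, 237/512, 475/1024 | 119/256, 15/32, 1/2, 1 } => 951/2048
edge 13 of 15 (BLUE): { 0, 1/4, 3/8, 7/16, 29/64, 59/128, 237/512, 475/1024, 951/2048 | 119/256, 15/32, 1/2, 1 } => 1903/4096
edge 14 of 15 (RED): { 0, 1/4, 3/8, 7/16, 29/64, 59/128, 237/512, 475/1024, 951/2048 | 1903/4096, 119/256, 15/32, 1/2, 1 } => 3805/8192
edge 15 of 15 (BLUE): { 0, 1/4, 3/8, 7/16, 29/64, 59/128, 237/512, 475/1024, 951/2048, 3805/8192 | 1903/4096, 119/256, 15/32, 1/2, 1 } => 7611/16384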